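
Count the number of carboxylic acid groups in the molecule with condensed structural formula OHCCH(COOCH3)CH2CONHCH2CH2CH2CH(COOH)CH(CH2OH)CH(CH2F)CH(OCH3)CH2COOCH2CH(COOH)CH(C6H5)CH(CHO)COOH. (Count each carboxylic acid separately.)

3

Taking each segment in turn:
  OHC: terminal –CHO: carbonyl C bonded to H and C → aldehyde.
  CH(COOCH3): pendant –COOCH3: carbonyl C bonded to C and –OCH3 → ester.
  CH2CONHCH2: –C(=O)–N– linkage → amide (the N is not an amine).
  CH(COOH): pendant –COOH: carbonyl C bonded to C and –OH → carboxylic acid.
  CH(CH2OH): pendant –CH2OH on an sp³ backbone C → alcohol.
  CH(CH2F): pendant –CH2X: halogen on sp³ carbon → alkyl halide.
  CH(OCH3): pendant –OCH3: C–O–C with sp³ C, no adjacent C=O → ether.
  CH2COOCH2: –C(=O)–O–C with C on the carbonyl side → ester.
  CH(COOH): pendant –COOH: carbonyl C bonded to C and –OH → carboxylic acid.
  CH(C6H5): pendant –C6H5: benzene ring → arene.
  CH(CHO): pendant –CHO: carbonyl C bonded to C and H → aldehyde.
  COOH: –COOH: carbonyl C bonded to –OH and C → carboxylic acid (the –OH is not a separate alcohol).
Carboxylic acid appears at: CH(COOH), CH(COOH), COOH → 3.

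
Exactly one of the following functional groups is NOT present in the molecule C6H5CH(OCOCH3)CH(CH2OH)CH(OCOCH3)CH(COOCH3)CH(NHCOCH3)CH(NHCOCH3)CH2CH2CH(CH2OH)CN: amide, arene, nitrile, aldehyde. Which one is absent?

aldehyde

arene: present (C6H5 — C6H5– phenyl ring → arene).
amide: present (CH(NHCOCH3) — pendant –NHC(=O)CH3: N bonded to a carbonyl → amide (not amine)).
nitrile: present (CN — –C≡N: carbon triple-bonded to nitrogen → nitrile).
aldehyde: no segment matches this pattern.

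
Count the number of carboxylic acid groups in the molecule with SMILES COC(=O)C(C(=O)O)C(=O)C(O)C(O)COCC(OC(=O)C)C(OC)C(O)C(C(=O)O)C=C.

CH3O–C(=O)–: carbonyl C bonded to C and to –OCH3 → ester (not ketone + ether).
pendant –COOH: carbonyl C bonded to C and –OH → carboxylic acid.
–C(=O)– with carbon on both sides → ketone.
–OH on an sp³ carbon → alcohol (secondary).
–OH on an sp³ carbon → alcohol (secondary).
C–O–C with sp³ carbons on both sides and no adjacent C=O → ether.
pendant –OC(=O)CH3: an acyloxy group → ester.
pendant –OCH3: C–O–C with sp³ C, no adjacent C=O → ether.
–OH on an sp³ carbon → alcohol (secondary).
pendant –COOH: carbonyl C bonded to C and –OH → carboxylic acid.
C=C double bond → alkene.
Carboxylic acid appears at: CH(COOH), CH(COOH) → 2.

2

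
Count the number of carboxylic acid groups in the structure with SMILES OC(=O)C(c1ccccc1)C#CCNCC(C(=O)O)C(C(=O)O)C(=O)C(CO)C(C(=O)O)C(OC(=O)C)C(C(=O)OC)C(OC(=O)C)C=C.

Taking each segment in turn:
  HOOC: –COOH: carbonyl C bonded to –OH and C → carboxylic acid (the –OH is not a separate alcohol).
  CH(C6H5): pendant –C6H5: benzene ring → arene.
  C≡C: C≡C triple bond → alkyne.
  CH2NHCH2: C–N–C with sp³ carbons and no adjacent C=O → amine (secondary).
  CH(COOH): pendant –COOH: carbonyl C bonded to C and –OH → carboxylic acid.
  CH(COOH): pendant –COOH: carbonyl C bonded to C and –OH → carboxylic acid.
  CO: –C(=O)– with carbon on both sides → ketone.
  CH(CH2OH): pendant –CH2OH on an sp³ backbone C → alcohol.
  CH(COOH): pendant –COOH: carbonyl C bonded to C and –OH → carboxylic acid.
  CH(OCOCH3): pendant –OC(=O)CH3: an acyloxy group → ester.
  CH(COOCH3): pendant –COOCH3: carbonyl C bonded to C and –OCH3 → ester.
  CH(OCOCH3): pendant –OC(=O)CH3: an acyloxy group → ester.
  CH=CH2: C=C double bond → alkene.
Carboxylic acid appears at: HOOC, CH(COOH), CH(COOH), CH(COOH) → 4.

4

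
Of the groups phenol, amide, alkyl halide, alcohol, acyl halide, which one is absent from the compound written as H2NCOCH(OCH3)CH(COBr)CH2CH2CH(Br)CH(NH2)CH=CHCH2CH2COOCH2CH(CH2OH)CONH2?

phenol

alkyl halide: present (CH(Br) — halogen on an sp³ carbon → alkyl halide).
acyl halide: present (CH(COBr) — pendant –C(=O)X: carbonyl C bonded to C and halogen → acyl halide).
alcohol: present (CH(CH2OH) — pendant –CH2OH on an sp³ backbone C → alcohol).
amide: present (H2NCO — –C(=O)NH2: carbonyl C bonded to C and to N → amide (the N is not a separate amine)).
phenol: absent. In CH(CH2OH), the –OH is on an sp³ carbon, not on an aromatic ring, so it is an alcohol.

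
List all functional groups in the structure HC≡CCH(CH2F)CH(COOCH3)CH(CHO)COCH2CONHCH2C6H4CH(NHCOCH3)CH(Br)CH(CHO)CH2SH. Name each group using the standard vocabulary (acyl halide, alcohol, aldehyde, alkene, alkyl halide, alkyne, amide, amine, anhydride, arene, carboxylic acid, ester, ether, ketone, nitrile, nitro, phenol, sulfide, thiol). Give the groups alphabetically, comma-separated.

Taking each segment in turn:
  HC≡C: C≡C triple bond → alkyne.
  CH(CH2F): pendant –CH2X: halogen on sp³ carbon → alkyl halide.
  CH(COOCH3): pendant –COOCH3: carbonyl C bonded to C and –OCH3 → ester.
  CH(CHO): pendant –CHO: carbonyl C bonded to C and H → aldehyde.
  CO: –C(=O)– with carbon on both sides → ketone.
  CH2CONHCH2: –C(=O)–N– linkage → amide (the N is not an amine).
  C6H4: para-disubstituted benzene ring → arene.
  CH(NHCOCH3): pendant –NHC(=O)CH3: N bonded to a carbonyl → amide (not amine).
  CH(Br): halogen on an sp³ carbon → alkyl halide.
  CH(CHO): pendant –CHO: carbonyl C bonded to C and H → aldehyde.
  CH2SH: –SH on an sp³ carbon → thiol.

aldehyde, alkyl halide, alkyne, amide, arene, ester, ketone, thiol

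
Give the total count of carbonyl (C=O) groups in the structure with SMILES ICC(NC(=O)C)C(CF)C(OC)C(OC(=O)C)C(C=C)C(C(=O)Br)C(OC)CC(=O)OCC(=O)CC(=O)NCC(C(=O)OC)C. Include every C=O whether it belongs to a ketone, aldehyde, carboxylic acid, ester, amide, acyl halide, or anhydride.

7

CH(NHCOCH3): amide, 1 C=O (running total 1).
CH(OCOCH3): ester, 1 C=O (running total 2).
CH(COBr): acyl halide, 1 C=O (running total 3).
CH2COOCH2: ester, 1 C=O (running total 4).
CO: ketone, 1 C=O (running total 5).
CH2CONHCH2: amide, 1 C=O (running total 6).
CH(COOCH3): ester, 1 C=O (running total 7).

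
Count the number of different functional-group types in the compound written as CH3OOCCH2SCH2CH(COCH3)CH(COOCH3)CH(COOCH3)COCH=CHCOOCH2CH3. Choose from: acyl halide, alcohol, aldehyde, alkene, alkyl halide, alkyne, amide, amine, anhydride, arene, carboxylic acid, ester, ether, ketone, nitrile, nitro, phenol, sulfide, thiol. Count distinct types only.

Reading the structure from left to right:
  CH3OOC: CH3O–C(=O)–: carbonyl C bonded to C and to –OCH3 → ester (not ketone + ether).
  CH2SCH2: C–S–C linkage → sulfide (thioether).
  CH(COCH3): pendant –COCH3: carbonyl C bonded to two carbons → ketone.
  CH(COOCH3): pendant –COOCH3: carbonyl C bonded to C and –OCH3 → ester.
  CH(COOCH3): pendant –COOCH3: carbonyl C bonded to C and –OCH3 → ester.
  CO: –C(=O)– with carbon on both sides → ketone.
  CH=CH: C=C double bond → alkene.
  COOCH2CH3: –C(=O)OCH2CH3: carbonyl C bonded to C and to –OEt → ester.
Distinct types present: alkene, ester, ketone, sulfide.

4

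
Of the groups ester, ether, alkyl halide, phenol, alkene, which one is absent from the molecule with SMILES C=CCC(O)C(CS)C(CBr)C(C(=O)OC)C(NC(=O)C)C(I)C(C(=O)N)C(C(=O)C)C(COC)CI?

phenol

ester: present (CH(COOCH3) — pendant –COOCH3: carbonyl C bonded to C and –OCH3 → ester).
ether: present (CH(CH2OCH3) — pendant –CH2OCH3: C–O–C linkage → ether).
alkyl halide: present (CH(CH2Br) — pendant –CH2X: halogen on sp³ carbon → alkyl halide).
alkene: present (CH2=CH — C=C double bond → alkene).
phenol: absent. In CH(OH), the –OH is on an sp³ carbon, not on an aromatic ring, so it is an alcohol.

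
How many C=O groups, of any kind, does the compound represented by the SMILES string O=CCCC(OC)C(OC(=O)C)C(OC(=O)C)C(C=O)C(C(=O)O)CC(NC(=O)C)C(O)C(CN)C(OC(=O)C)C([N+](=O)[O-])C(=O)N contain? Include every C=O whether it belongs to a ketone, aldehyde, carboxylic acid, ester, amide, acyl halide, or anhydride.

8

OHC: aldehyde, 1 C=O (running total 1).
CH(OCOCH3): ester, 1 C=O (running total 2).
CH(OCOCH3): ester, 1 C=O (running total 3).
CH(CHO): aldehyde, 1 C=O (running total 4).
CH(COOH): carboxylic acid, 1 C=O (running total 5).
CH(NHCOCH3): amide, 1 C=O (running total 6).
CH(OCOCH3): ester, 1 C=O (running total 7).
CONH2: amide, 1 C=O (running total 8).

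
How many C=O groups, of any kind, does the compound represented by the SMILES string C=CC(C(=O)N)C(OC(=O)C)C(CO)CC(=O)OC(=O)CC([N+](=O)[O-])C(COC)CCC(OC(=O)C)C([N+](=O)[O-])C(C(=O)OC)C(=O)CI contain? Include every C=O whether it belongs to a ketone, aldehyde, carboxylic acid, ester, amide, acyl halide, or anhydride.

7

CH(CONH2): amide, 1 C=O (running total 1).
CH(OCOCH3): ester, 1 C=O (running total 2).
CH2CO-O-COCH2: anhydride, 2 C=O (running total 4).
CH(OCOCH3): ester, 1 C=O (running total 5).
CH(COOCH3): ester, 1 C=O (running total 6).
CO: ketone, 1 C=O (running total 7).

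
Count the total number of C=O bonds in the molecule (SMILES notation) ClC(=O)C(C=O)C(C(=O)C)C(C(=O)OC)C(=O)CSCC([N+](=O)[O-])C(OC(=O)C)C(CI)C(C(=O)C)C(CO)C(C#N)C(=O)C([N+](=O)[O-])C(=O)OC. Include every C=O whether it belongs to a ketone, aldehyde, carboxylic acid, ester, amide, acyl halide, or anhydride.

ClCO: acyl halide, 1 C=O (running total 1).
CH(CHO): aldehyde, 1 C=O (running total 2).
CH(COCH3): ketone, 1 C=O (running total 3).
CH(COOCH3): ester, 1 C=O (running total 4).
CO: ketone, 1 C=O (running total 5).
CH(OCOCH3): ester, 1 C=O (running total 6).
CH(COCH3): ketone, 1 C=O (running total 7).
CO: ketone, 1 C=O (running total 8).
COOCH3: ester, 1 C=O (running total 9).

9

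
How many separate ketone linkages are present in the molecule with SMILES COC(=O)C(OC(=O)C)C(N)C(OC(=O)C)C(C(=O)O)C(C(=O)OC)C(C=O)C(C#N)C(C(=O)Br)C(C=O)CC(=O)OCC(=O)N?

0

CH3O–C(=O)–: carbonyl C bonded to C and to –OCH3 → ester (not ketone + ether).
pendant –OC(=O)CH3: an acyloxy group → ester.
–NH2 on an sp³ carbon with no adjacent C=O → amine.
pendant –OC(=O)CH3: an acyloxy group → ester.
pendant –COOH: carbonyl C bonded to C and –OH → carboxylic acid.
pendant –COOCH3: carbonyl C bonded to C and –OCH3 → ester.
pendant –CHO: carbonyl C bonded to C and H → aldehyde.
pendant –C≡N: nitrile.
pendant –C(=O)X: carbonyl C bonded to C and halogen → acyl halide.
pendant –CHO: carbonyl C bonded to C and H → aldehyde.
–C(=O)–O–C with C on the carbonyl side → ester.
–C(=O)NH2: carbonyl C bonded to C and to N → amide (the N is not a separate amine).
No segment is a ketone: CH3OOC is ester, not ketone; CH(OCOCH3) is ester, not ketone; CH(OCOCH3) is ester, not ketone. → 0.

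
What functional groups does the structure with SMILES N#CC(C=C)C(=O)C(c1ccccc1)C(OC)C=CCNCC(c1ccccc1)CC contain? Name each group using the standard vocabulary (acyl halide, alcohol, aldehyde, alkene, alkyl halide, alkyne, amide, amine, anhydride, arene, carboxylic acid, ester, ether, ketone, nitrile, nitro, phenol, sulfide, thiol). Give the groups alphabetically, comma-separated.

alkene, amine, arene, ether, ketone, nitrile

N≡C–: carbon triple-bonded to nitrogen → nitrile.
pendant –CH=CH2: C=C double bond → alkene.
–C(=O)– with carbon on both sides → ketone.
pendant –C6H5: benzene ring → arene.
pendant –OCH3: C–O–C with sp³ C, no adjacent C=O → ether.
C=C double bond → alkene.
C–N–C with sp³ carbons and no adjacent C=O → amine (secondary).
pendant –C6H5: benzene ring → arene.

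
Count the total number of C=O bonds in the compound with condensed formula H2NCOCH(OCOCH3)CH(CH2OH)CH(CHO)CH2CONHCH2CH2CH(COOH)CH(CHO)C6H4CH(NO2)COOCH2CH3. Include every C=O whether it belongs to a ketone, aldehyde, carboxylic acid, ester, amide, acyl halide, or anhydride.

H2NCO: amide, 1 C=O (running total 1).
CH(OCOCH3): ester, 1 C=O (running total 2).
CH(CHO): aldehyde, 1 C=O (running total 3).
CH2CONHCH2: amide, 1 C=O (running total 4).
CH(COOH): carboxylic acid, 1 C=O (running total 5).
CH(CHO): aldehyde, 1 C=O (running total 6).
COOCH2CH3: ester, 1 C=O (running total 7).

7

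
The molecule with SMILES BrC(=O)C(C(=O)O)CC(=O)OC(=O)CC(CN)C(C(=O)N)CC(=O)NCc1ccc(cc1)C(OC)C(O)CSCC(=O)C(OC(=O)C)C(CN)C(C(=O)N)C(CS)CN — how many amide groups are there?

–C(=O)Br: carbonyl C bonded to C and to a halogen → acyl halide (not alkyl halide).
pendant –COOH: carbonyl C bonded to C and –OH → carboxylic acid.
two acyl groups sharing one oxygen, –C(=O)–O–C(=O)– → anhydride.
pendant –CH2NH2: N on sp³ C, no adjacent C=O → amine.
pendant –CONH2: carbonyl C bonded to C and N → amide.
–C(=O)–N– linkage → amide (the N is not an amine).
para-disubstituted benzene ring → arene.
pendant –OCH3: C–O–C with sp³ C, no adjacent C=O → ether.
–OH on an sp³ carbon → alcohol (secondary).
C–S–C linkage → sulfide (thioether).
–C(=O)– with carbon on both sides → ketone.
pendant –OC(=O)CH3: an acyloxy group → ester.
pendant –CH2NH2: N on sp³ C, no adjacent C=O → amine.
pendant –CONH2: carbonyl C bonded to C and N → amide.
pendant –CH2SH → thiol.
–NH2 on an sp³ carbon with no adjacent C=O → amine.
Amide appears at: CH(CONH2), CH2CONHCH2, CH(CONH2) → 3.

3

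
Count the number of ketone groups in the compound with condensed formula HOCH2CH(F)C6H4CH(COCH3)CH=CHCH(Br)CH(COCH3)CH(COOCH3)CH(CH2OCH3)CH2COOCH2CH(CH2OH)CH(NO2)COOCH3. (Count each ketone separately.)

HO– on an sp³ carbon → alcohol.
halogen on an sp³ carbon → alkyl halide.
para-disubstituted benzene ring → arene.
pendant –COCH3: carbonyl C bonded to two carbons → ketone.
C=C double bond → alkene.
halogen on an sp³ carbon → alkyl halide.
pendant –COCH3: carbonyl C bonded to two carbons → ketone.
pendant –COOCH3: carbonyl C bonded to C and –OCH3 → ester.
pendant –CH2OCH3: C–O–C linkage → ether.
–C(=O)–O–C with C on the carbonyl side → ester.
pendant –CH2OH on an sp³ backbone C → alcohol.
–NO2 on an sp³ carbon → nitro (the N=O is not a carbonyl).
–C(=O)OCH3: carbonyl C bonded to C and to –OCH3 → ester (not ketone + ether).
Ketone appears at: CH(COCH3), CH(COCH3) → 2.

2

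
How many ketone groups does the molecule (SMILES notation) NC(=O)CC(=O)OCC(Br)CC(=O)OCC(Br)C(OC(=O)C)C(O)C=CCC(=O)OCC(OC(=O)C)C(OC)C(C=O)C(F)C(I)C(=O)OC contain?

0

Taking each segment in turn:
  H2NCO: –C(=O)NH2: carbonyl C bonded to C and to N → amide (the N is not a separate amine).
  CH2COOCH2: –C(=O)–O–C with C on the carbonyl side → ester.
  CH(Br): halogen on an sp³ carbon → alkyl halide.
  CH2COOCH2: –C(=O)–O–C with C on the carbonyl side → ester.
  CH(Br): halogen on an sp³ carbon → alkyl halide.
  CH(OCOCH3): pendant –OC(=O)CH3: an acyloxy group → ester.
  CH(OH): –OH on an sp³ carbon → alcohol (secondary).
  CH=CH: C=C double bond → alkene.
  CH2COOCH2: –C(=O)–O–C with C on the carbonyl side → ester.
  CH(OCOCH3): pendant –OC(=O)CH3: an acyloxy group → ester.
  CH(OCH3): pendant –OCH3: C–O–C with sp³ C, no adjacent C=O → ether.
  CH(CHO): pendant –CHO: carbonyl C bonded to C and H → aldehyde.
  CH(F): halogen on an sp³ carbon → alkyl halide.
  CH(I): halogen on an sp³ carbon → alkyl halide.
  COOCH3: –C(=O)OCH3: carbonyl C bonded to C and to –OCH3 → ester (not ketone + ether).
No segment is a ketone: H2NCO is amide, not ketone; CH2COOCH2 is ester, not ketone; CH2COOCH2 is ester, not ketone. → 0.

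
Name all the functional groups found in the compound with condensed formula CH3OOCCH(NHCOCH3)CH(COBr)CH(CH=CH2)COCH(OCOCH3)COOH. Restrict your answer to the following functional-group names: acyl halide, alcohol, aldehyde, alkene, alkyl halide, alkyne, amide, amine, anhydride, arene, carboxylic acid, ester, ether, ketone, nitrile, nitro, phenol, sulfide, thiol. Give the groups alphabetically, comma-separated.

Working along the chain:
  CH3OOC: CH3O–C(=O)–: carbonyl C bonded to C and to –OCH3 → ester (not ketone + ether).
  CH(NHCOCH3): pendant –NHC(=O)CH3: N bonded to a carbonyl → amide (not amine).
  CH(COBr): pendant –C(=O)X: carbonyl C bonded to C and halogen → acyl halide.
  CH(CH=CH2): pendant –CH=CH2: C=C double bond → alkene.
  CO: –C(=O)– with carbon on both sides → ketone.
  CH(OCOCH3): pendant –OC(=O)CH3: an acyloxy group → ester.
  COOH: –COOH: carbonyl C bonded to –OH and C → carboxylic acid (the –OH is not a separate alcohol).

acyl halide, alkene, amide, carboxylic acid, ester, ketone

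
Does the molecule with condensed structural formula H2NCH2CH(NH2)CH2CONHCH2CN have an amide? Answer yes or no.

yes

Taking each segment in turn:
  H2NCH2: –NH2 on an sp³ carbon with no adjacent C=O → amine.
  CH(NH2): –NH2 on an sp³ carbon with no adjacent C=O → amine.
  CH2CONHCH2: –C(=O)–N– linkage → amide (the N is not an amine).
  CN: –C≡N: carbon triple-bonded to nitrogen → nitrile.
The CH2CONHCH2 segment supplies the amide: –C(=O)–N– linkage → amide (the N is not an amine).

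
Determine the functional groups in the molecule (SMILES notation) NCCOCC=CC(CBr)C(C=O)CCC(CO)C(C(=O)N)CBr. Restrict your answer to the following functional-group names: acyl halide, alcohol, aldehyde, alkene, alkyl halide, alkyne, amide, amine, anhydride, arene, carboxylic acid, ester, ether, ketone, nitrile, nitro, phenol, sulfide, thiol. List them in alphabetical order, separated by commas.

alcohol, aldehyde, alkene, alkyl halide, amide, amine, ether

Taking each segment in turn:
  H2NCH2: –NH2 on an sp³ carbon with no adjacent C=O → amine.
  CH2OCH2: C–O–C with sp³ carbons on both sides and no adjacent C=O → ether.
  CH=CH: C=C double bond → alkene.
  CH(CH2Br): pendant –CH2X: halogen on sp³ carbon → alkyl halide.
  CH(CHO): pendant –CHO: carbonyl C bonded to C and H → aldehyde.
  CH(CH2OH): pendant –CH2OH on an sp³ backbone C → alcohol.
  CH(CONH2): pendant –CONH2: carbonyl C bonded to C and N → amide.
  CH2Br: halogen on an sp³ carbon → alkyl halide.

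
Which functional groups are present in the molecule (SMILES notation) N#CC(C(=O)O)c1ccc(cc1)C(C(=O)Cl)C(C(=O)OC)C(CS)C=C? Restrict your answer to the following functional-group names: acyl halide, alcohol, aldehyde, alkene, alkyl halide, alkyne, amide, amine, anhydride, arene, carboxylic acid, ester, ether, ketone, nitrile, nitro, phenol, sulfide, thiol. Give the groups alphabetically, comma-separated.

acyl halide, alkene, arene, carboxylic acid, ester, nitrile, thiol

N≡C–: carbon triple-bonded to nitrogen → nitrile.
pendant –COOH: carbonyl C bonded to C and –OH → carboxylic acid.
para-disubstituted benzene ring → arene.
pendant –C(=O)X: carbonyl C bonded to C and halogen → acyl halide.
pendant –COOCH3: carbonyl C bonded to C and –OCH3 → ester.
pendant –CH2SH → thiol.
C=C double bond → alkene.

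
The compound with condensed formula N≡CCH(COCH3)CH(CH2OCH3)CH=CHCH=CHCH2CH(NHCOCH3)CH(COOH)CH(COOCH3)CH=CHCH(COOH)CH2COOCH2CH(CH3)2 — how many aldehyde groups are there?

Taking each segment in turn:
  N≡C: N≡C–: carbon triple-bonded to nitrogen → nitrile.
  CH(COCH3): pendant –COCH3: carbonyl C bonded to two carbons → ketone.
  CH(CH2OCH3): pendant –CH2OCH3: C–O–C linkage → ether.
  CH=CH: C=C double bond → alkene.
  CH=CH: C=C double bond → alkene.
  CH(NHCOCH3): pendant –NHC(=O)CH3: N bonded to a carbonyl → amide (not amine).
  CH(COOH): pendant –COOH: carbonyl C bonded to C and –OH → carboxylic acid.
  CH(COOCH3): pendant –COOCH3: carbonyl C bonded to C and –OCH3 → ester.
  CH=CH: C=C double bond → alkene.
  CH(COOH): pendant –COOH: carbonyl C bonded to C and –OH → carboxylic acid.
  CH2COOCH2: –C(=O)–O–C with C on the carbonyl side → ester.
No segment is a aldehyde: CH(COCH3) is ketone, not aldehyde; CH(COOH) is carboxylic acid, not aldehyde; CH(COOCH3) is ester, not aldehyde. → 0.

0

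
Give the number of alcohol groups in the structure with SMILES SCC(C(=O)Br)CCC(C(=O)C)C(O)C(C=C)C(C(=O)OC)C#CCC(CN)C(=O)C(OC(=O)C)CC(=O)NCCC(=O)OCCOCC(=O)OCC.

Taking each segment in turn:
  HSCH2: –SH on an sp³ carbon → thiol.
  CH(COBr): pendant –C(=O)X: carbonyl C bonded to C and halogen → acyl halide.
  CH(COCH3): pendant –COCH3: carbonyl C bonded to two carbons → ketone.
  CH(OH): –OH on an sp³ carbon → alcohol (secondary).
  CH(CH=CH2): pendant –CH=CH2: C=C double bond → alkene.
  CH(COOCH3): pendant –COOCH3: carbonyl C bonded to C and –OCH3 → ester.
  C≡C: C≡C triple bond → alkyne.
  CH(CH2NH2): pendant –CH2NH2: N on sp³ C, no adjacent C=O → amine.
  CO: –C(=O)– with carbon on both sides → ketone.
  CH(OCOCH3): pendant –OC(=O)CH3: an acyloxy group → ester.
  CH2CONHCH2: –C(=O)–N– linkage → amide (the N is not an amine).
  CH2COOCH2: –C(=O)–O–C with C on the carbonyl side → ester.
  CH2OCH2: C–O–C with sp³ carbons on both sides and no adjacent C=O → ether.
  COOCH2CH3: –C(=O)OCH2CH3: carbonyl C bonded to C and to –OEt → ester.
Alcohol appears at: CH(OH) → 1.

1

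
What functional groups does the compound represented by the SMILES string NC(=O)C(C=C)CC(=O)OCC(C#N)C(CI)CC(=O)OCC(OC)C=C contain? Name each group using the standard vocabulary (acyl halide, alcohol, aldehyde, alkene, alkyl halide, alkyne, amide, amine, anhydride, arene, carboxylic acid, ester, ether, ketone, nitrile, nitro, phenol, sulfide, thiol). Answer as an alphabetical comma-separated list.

alkene, alkyl halide, amide, ester, ether, nitrile

–C(=O)NH2: carbonyl C bonded to C and to N → amide (the N is not a separate amine).
pendant –CH=CH2: C=C double bond → alkene.
–C(=O)–O–C with C on the carbonyl side → ester.
pendant –C≡N: nitrile.
pendant –CH2X: halogen on sp³ carbon → alkyl halide.
–C(=O)–O–C with C on the carbonyl side → ester.
pendant –OCH3: C–O–C with sp³ C, no adjacent C=O → ether.
C=C double bond → alkene.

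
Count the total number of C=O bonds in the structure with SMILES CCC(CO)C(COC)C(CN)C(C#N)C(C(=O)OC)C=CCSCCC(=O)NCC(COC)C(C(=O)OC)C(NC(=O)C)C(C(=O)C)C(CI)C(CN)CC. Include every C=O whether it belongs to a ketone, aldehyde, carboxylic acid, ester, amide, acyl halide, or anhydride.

5

CH(COOCH3): ester, 1 C=O (running total 1).
CH2CONHCH2: amide, 1 C=O (running total 2).
CH(COOCH3): ester, 1 C=O (running total 3).
CH(NHCOCH3): amide, 1 C=O (running total 4).
CH(COCH3): ketone, 1 C=O (running total 5).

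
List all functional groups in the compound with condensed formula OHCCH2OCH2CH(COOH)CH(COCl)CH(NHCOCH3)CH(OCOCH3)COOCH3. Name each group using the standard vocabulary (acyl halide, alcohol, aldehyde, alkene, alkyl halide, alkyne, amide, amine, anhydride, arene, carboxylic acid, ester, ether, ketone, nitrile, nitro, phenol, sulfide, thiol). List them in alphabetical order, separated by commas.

acyl halide, aldehyde, amide, carboxylic acid, ester, ether

Taking each segment in turn:
  OHC: terminal –CHO: carbonyl C bonded to H and C → aldehyde.
  CH2OCH2: C–O–C with sp³ carbons on both sides and no adjacent C=O → ether.
  CH(COOH): pendant –COOH: carbonyl C bonded to C and –OH → carboxylic acid.
  CH(COCl): pendant –C(=O)X: carbonyl C bonded to C and halogen → acyl halide.
  CH(NHCOCH3): pendant –NHC(=O)CH3: N bonded to a carbonyl → amide (not amine).
  CH(OCOCH3): pendant –OC(=O)CH3: an acyloxy group → ester.
  COOCH3: –C(=O)OCH3: carbonyl C bonded to C and to –OCH3 → ester (not ketone + ether).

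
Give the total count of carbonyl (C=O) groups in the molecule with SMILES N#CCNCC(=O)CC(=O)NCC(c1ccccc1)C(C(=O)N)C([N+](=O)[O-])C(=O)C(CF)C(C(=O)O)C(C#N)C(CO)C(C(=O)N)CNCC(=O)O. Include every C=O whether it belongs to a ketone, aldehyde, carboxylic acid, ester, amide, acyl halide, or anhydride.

7

CO: ketone, 1 C=O (running total 1).
CH2CONHCH2: amide, 1 C=O (running total 2).
CH(CONH2): amide, 1 C=O (running total 3).
CO: ketone, 1 C=O (running total 4).
CH(COOH): carboxylic acid, 1 C=O (running total 5).
CH(CONH2): amide, 1 C=O (running total 6).
COOH: carboxylic acid, 1 C=O (running total 7).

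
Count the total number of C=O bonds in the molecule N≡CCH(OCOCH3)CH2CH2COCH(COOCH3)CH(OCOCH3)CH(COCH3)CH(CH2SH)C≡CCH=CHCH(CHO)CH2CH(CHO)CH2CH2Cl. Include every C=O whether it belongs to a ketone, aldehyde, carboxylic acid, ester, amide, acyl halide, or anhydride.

7

CH(OCOCH3): ester, 1 C=O (running total 1).
CO: ketone, 1 C=O (running total 2).
CH(COOCH3): ester, 1 C=O (running total 3).
CH(OCOCH3): ester, 1 C=O (running total 4).
CH(COCH3): ketone, 1 C=O (running total 5).
CH(CHO): aldehyde, 1 C=O (running total 6).
CH(CHO): aldehyde, 1 C=O (running total 7).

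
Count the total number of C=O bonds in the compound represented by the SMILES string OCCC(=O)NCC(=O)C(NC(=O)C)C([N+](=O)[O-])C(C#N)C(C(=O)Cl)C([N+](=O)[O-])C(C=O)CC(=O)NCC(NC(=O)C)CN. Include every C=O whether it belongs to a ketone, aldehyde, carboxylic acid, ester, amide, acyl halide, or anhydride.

CH2CONHCH2: amide, 1 C=O (running total 1).
CO: ketone, 1 C=O (running total 2).
CH(NHCOCH3): amide, 1 C=O (running total 3).
CH(COCl): acyl halide, 1 C=O (running total 4).
CH(CHO): aldehyde, 1 C=O (running total 5).
CH2CONHCH2: amide, 1 C=O (running total 6).
CH(NHCOCH3): amide, 1 C=O (running total 7).

7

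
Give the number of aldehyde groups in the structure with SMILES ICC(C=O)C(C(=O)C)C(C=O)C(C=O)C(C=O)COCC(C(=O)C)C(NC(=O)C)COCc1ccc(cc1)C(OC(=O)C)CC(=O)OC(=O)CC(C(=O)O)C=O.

halogen on an sp³ carbon → alkyl halide.
pendant –CHO: carbonyl C bonded to C and H → aldehyde.
pendant –COCH3: carbonyl C bonded to two carbons → ketone.
pendant –CHO: carbonyl C bonded to C and H → aldehyde.
pendant –CHO: carbonyl C bonded to C and H → aldehyde.
pendant –CHO: carbonyl C bonded to C and H → aldehyde.
C–O–C with sp³ carbons on both sides and no adjacent C=O → ether.
pendant –COCH3: carbonyl C bonded to two carbons → ketone.
pendant –NHC(=O)CH3: N bonded to a carbonyl → amide (not amine).
C–O–C with sp³ carbons on both sides and no adjacent C=O → ether.
para-disubstituted benzene ring → arene.
pendant –OC(=O)CH3: an acyloxy group → ester.
two acyl groups sharing one oxygen, –C(=O)–O–C(=O)– → anhydride.
pendant –COOH: carbonyl C bonded to C and –OH → carboxylic acid.
terminal –CHO: carbonyl C bonded to H and C → aldehyde.
Aldehyde appears at: CH(CHO), CH(CHO), CH(CHO), CH(CHO), CHO → 5.

5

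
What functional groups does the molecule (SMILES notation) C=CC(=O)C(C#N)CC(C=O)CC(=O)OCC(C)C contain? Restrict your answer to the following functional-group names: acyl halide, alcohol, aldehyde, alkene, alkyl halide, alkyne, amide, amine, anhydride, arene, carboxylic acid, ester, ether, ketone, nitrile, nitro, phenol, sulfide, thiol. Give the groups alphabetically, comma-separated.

Reading the structure from left to right:
  CH2=CH: C=C double bond → alkene.
  CO: –C(=O)– with carbon on both sides → ketone.
  CH(CN): pendant –C≡N: nitrile.
  CH(CHO): pendant –CHO: carbonyl C bonded to C and H → aldehyde.
  CH2COOCH2: –C(=O)–O–C with C on the carbonyl side → ester.

aldehyde, alkene, ester, ketone, nitrile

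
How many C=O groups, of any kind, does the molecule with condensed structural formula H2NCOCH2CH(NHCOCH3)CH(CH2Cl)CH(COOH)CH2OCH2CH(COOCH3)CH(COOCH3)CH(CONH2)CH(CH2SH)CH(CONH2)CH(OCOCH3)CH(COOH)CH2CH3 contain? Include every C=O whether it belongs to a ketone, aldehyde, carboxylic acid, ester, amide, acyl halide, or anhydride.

H2NCO: amide, 1 C=O (running total 1).
CH(NHCOCH3): amide, 1 C=O (running total 2).
CH(COOH): carboxylic acid, 1 C=O (running total 3).
CH(COOCH3): ester, 1 C=O (running total 4).
CH(COOCH3): ester, 1 C=O (running total 5).
CH(CONH2): amide, 1 C=O (running total 6).
CH(CONH2): amide, 1 C=O (running total 7).
CH(OCOCH3): ester, 1 C=O (running total 8).
CH(COOH): carboxylic acid, 1 C=O (running total 9).

9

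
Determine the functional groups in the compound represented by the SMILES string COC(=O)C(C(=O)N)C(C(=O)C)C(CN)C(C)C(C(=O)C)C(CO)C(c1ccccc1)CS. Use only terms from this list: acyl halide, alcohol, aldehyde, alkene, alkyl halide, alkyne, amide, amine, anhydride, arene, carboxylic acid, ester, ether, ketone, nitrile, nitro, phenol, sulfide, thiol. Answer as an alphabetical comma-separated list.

alcohol, amide, amine, arene, ester, ketone, thiol

CH3O–C(=O)–: carbonyl C bonded to C and to –OCH3 → ester (not ketone + ether).
pendant –CONH2: carbonyl C bonded to C and N → amide.
pendant –COCH3: carbonyl C bonded to two carbons → ketone.
pendant –CH2NH2: N on sp³ C, no adjacent C=O → amine.
pendant –COCH3: carbonyl C bonded to two carbons → ketone.
pendant –CH2OH on an sp³ backbone C → alcohol.
pendant –C6H5: benzene ring → arene.
–SH on an sp³ carbon → thiol.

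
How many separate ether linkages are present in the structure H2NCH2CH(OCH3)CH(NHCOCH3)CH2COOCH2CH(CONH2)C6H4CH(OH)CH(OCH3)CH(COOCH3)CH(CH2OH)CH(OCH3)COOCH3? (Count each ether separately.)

3

Taking each segment in turn:
  H2NCH2: –NH2 on an sp³ carbon with no adjacent C=O → amine.
  CH(OCH3): pendant –OCH3: C–O–C with sp³ C, no adjacent C=O → ether.
  CH(NHCOCH3): pendant –NHC(=O)CH3: N bonded to a carbonyl → amide (not amine).
  CH2COOCH2: –C(=O)–O–C with C on the carbonyl side → ester.
  CH(CONH2): pendant –CONH2: carbonyl C bonded to C and N → amide.
  C6H4: para-disubstituted benzene ring → arene.
  CH(OH): –OH on an sp³ carbon → alcohol (secondary).
  CH(OCH3): pendant –OCH3: C–O–C with sp³ C, no adjacent C=O → ether.
  CH(COOCH3): pendant –COOCH3: carbonyl C bonded to C and –OCH3 → ester.
  CH(CH2OH): pendant –CH2OH on an sp³ backbone C → alcohol.
  CH(OCH3): pendant –OCH3: C–O–C with sp³ C, no adjacent C=O → ether.
  COOCH3: –C(=O)OCH3: carbonyl C bonded to C and to –OCH3 → ester (not ketone + ether).
Ether appears at: CH(OCH3), CH(OCH3), CH(OCH3) → 3.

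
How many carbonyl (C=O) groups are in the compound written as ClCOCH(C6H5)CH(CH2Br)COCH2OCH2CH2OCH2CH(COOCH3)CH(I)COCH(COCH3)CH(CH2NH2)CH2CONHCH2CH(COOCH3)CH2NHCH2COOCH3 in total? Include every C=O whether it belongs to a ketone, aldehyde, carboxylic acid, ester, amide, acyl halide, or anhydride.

8

ClCO: acyl halide, 1 C=O (running total 1).
CO: ketone, 1 C=O (running total 2).
CH(COOCH3): ester, 1 C=O (running total 3).
CO: ketone, 1 C=O (running total 4).
CH(COCH3): ketone, 1 C=O (running total 5).
CH2CONHCH2: amide, 1 C=O (running total 6).
CH(COOCH3): ester, 1 C=O (running total 7).
COOCH3: ester, 1 C=O (running total 8).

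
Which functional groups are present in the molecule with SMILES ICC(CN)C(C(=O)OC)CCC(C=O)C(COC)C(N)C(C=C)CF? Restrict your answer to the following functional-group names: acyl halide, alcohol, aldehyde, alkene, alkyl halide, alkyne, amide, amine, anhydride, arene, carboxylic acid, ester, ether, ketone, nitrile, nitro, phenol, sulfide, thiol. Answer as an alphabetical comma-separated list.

Working along the chain:
  ICH2: halogen on an sp³ carbon → alkyl halide.
  CH(CH2NH2): pendant –CH2NH2: N on sp³ C, no adjacent C=O → amine.
  CH(COOCH3): pendant –COOCH3: carbonyl C bonded to C and –OCH3 → ester.
  CH(CHO): pendant –CHO: carbonyl C bonded to C and H → aldehyde.
  CH(CH2OCH3): pendant –CH2OCH3: C–O–C linkage → ether.
  CH(NH2): –NH2 on an sp³ carbon with no adjacent C=O → amine.
  CH(CH=CH2): pendant –CH=CH2: C=C double bond → alkene.
  CH2F: halogen on an sp³ carbon → alkyl halide.

aldehyde, alkene, alkyl halide, amine, ester, ether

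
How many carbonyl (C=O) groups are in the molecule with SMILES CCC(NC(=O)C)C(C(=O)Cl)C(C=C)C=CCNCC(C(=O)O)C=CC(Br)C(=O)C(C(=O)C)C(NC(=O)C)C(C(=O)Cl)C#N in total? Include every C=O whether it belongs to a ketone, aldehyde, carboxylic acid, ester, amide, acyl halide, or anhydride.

CH(NHCOCH3): amide, 1 C=O (running total 1).
CH(COCl): acyl halide, 1 C=O (running total 2).
CH(COOH): carboxylic acid, 1 C=O (running total 3).
CO: ketone, 1 C=O (running total 4).
CH(COCH3): ketone, 1 C=O (running total 5).
CH(NHCOCH3): amide, 1 C=O (running total 6).
CH(COCl): acyl halide, 1 C=O (running total 7).

7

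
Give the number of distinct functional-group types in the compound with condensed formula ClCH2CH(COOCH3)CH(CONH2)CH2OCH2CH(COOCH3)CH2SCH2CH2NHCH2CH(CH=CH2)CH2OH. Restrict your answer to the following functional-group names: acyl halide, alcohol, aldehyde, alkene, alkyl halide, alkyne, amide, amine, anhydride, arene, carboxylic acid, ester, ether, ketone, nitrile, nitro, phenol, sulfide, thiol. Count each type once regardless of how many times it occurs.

halogen on an sp³ carbon → alkyl halide.
pendant –COOCH3: carbonyl C bonded to C and –OCH3 → ester.
pendant –CONH2: carbonyl C bonded to C and N → amide.
C–O–C with sp³ carbons on both sides and no adjacent C=O → ether.
pendant –COOCH3: carbonyl C bonded to C and –OCH3 → ester.
C–S–C linkage → sulfide (thioether).
C–N–C with sp³ carbons and no adjacent C=O → amine (secondary).
pendant –CH=CH2: C=C double bond → alkene.
–OH on an sp³ carbon → alcohol.
Distinct types present: alcohol, alkene, alkyl halide, amide, amine, ester, ether, sulfide.

8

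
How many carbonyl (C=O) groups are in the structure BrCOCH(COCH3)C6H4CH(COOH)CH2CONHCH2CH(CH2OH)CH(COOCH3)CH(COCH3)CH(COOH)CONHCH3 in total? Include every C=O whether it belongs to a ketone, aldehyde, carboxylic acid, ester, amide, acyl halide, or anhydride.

BrCO: acyl halide, 1 C=O (running total 1).
CH(COCH3): ketone, 1 C=O (running total 2).
CH(COOH): carboxylic acid, 1 C=O (running total 3).
CH2CONHCH2: amide, 1 C=O (running total 4).
CH(COOCH3): ester, 1 C=O (running total 5).
CH(COCH3): ketone, 1 C=O (running total 6).
CH(COOH): carboxylic acid, 1 C=O (running total 7).
CONHCH3: amide, 1 C=O (running total 8).

8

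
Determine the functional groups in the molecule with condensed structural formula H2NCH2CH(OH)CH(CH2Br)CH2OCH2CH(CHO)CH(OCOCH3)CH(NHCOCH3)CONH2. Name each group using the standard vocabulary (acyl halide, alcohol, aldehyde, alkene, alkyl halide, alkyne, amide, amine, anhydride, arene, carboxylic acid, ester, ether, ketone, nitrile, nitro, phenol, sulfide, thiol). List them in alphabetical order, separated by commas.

alcohol, aldehyde, alkyl halide, amide, amine, ester, ether

–NH2 on an sp³ carbon with no adjacent C=O → amine.
–OH on an sp³ carbon → alcohol (secondary).
pendant –CH2X: halogen on sp³ carbon → alkyl halide.
C–O–C with sp³ carbons on both sides and no adjacent C=O → ether.
pendant –CHO: carbonyl C bonded to C and H → aldehyde.
pendant –OC(=O)CH3: an acyloxy group → ester.
pendant –NHC(=O)CH3: N bonded to a carbonyl → amide (not amine).
–C(=O)NH2: carbonyl C bonded to C and to N → amide (the N is not a separate amine).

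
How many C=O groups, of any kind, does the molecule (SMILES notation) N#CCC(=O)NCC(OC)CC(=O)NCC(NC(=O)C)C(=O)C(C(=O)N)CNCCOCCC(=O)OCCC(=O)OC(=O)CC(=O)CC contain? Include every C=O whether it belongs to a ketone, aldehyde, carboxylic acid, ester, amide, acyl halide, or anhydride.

CH2CONHCH2: amide, 1 C=O (running total 1).
CH2CONHCH2: amide, 1 C=O (running total 2).
CH(NHCOCH3): amide, 1 C=O (running total 3).
CO: ketone, 1 C=O (running total 4).
CH(CONH2): amide, 1 C=O (running total 5).
CH2COOCH2: ester, 1 C=O (running total 6).
CH2CO-O-COCH2: anhydride, 2 C=O (running total 8).
CO: ketone, 1 C=O (running total 9).

9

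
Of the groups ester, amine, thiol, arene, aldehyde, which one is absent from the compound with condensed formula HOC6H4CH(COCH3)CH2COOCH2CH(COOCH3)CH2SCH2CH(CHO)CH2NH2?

thiol

arene: present (HOC6H4 — –OH attached directly to an aromatic ring → phenol (not alcohol); the ring itself is an arene).
aldehyde: present (CH(CHO) — pendant –CHO: carbonyl C bonded to C and H → aldehyde).
amine: present (CH2NH2 — –NH2 on an sp³ carbon with no adjacent C=O → amine).
ester: present (CH2COOCH2 — –C(=O)–O–C with C on the carbonyl side → ester).
thiol: no segment matches this pattern.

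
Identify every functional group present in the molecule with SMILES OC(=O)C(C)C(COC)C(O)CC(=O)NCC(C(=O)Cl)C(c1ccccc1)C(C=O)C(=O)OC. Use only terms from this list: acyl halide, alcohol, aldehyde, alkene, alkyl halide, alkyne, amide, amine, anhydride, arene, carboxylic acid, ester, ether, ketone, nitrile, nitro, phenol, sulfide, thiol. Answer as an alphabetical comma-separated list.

Taking each segment in turn:
  HOOC: –COOH: carbonyl C bonded to –OH and C → carboxylic acid (the –OH is not a separate alcohol).
  CH(CH2OCH3): pendant –CH2OCH3: C–O–C linkage → ether.
  CH(OH): –OH on an sp³ carbon → alcohol (secondary).
  CH2CONHCH2: –C(=O)–N– linkage → amide (the N is not an amine).
  CH(COCl): pendant –C(=O)X: carbonyl C bonded to C and halogen → acyl halide.
  CH(C6H5): pendant –C6H5: benzene ring → arene.
  CH(CHO): pendant –CHO: carbonyl C bonded to C and H → aldehyde.
  COOCH3: –C(=O)OCH3: carbonyl C bonded to C and to –OCH3 → ester (not ketone + ether).

acyl halide, alcohol, aldehyde, amide, arene, carboxylic acid, ester, ether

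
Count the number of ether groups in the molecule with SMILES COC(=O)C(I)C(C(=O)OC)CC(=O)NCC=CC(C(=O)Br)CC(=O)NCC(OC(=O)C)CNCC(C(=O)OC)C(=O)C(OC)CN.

1

Working along the chain:
  CH3OOC: CH3O–C(=O)–: carbonyl C bonded to C and to –OCH3 → ester (not ketone + ether).
  CH(I): halogen on an sp³ carbon → alkyl halide.
  CH(COOCH3): pendant –COOCH3: carbonyl C bonded to C and –OCH3 → ester.
  CH2CONHCH2: –C(=O)–N– linkage → amide (the N is not an amine).
  CH=CH: C=C double bond → alkene.
  CH(COBr): pendant –C(=O)X: carbonyl C bonded to C and halogen → acyl halide.
  CH2CONHCH2: –C(=O)–N– linkage → amide (the N is not an amine).
  CH(OCOCH3): pendant –OC(=O)CH3: an acyloxy group → ester.
  CH2NHCH2: C–N–C with sp³ carbons and no adjacent C=O → amine (secondary).
  CH(COOCH3): pendant –COOCH3: carbonyl C bonded to C and –OCH3 → ester.
  CO: –C(=O)– with carbon on both sides → ketone.
  CH(OCH3): pendant –OCH3: C–O–C with sp³ C, no adjacent C=O → ether.
  CH2NH2: –NH2 on an sp³ carbon with no adjacent C=O → amine.
Ether appears at: CH(OCH3) → 1.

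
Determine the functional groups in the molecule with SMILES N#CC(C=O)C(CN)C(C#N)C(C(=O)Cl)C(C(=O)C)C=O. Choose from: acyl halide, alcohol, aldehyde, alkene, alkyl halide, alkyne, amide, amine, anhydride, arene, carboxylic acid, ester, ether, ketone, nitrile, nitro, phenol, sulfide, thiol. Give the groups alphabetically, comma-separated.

acyl halide, aldehyde, amine, ketone, nitrile

Working along the chain:
  N≡C: N≡C–: carbon triple-bonded to nitrogen → nitrile.
  CH(CHO): pendant –CHO: carbonyl C bonded to C and H → aldehyde.
  CH(CH2NH2): pendant –CH2NH2: N on sp³ C, no adjacent C=O → amine.
  CH(CN): pendant –C≡N: nitrile.
  CH(COCl): pendant –C(=O)X: carbonyl C bonded to C and halogen → acyl halide.
  CH(COCH3): pendant –COCH3: carbonyl C bonded to two carbons → ketone.
  CHO: terminal –CHO: carbonyl C bonded to H and C → aldehyde.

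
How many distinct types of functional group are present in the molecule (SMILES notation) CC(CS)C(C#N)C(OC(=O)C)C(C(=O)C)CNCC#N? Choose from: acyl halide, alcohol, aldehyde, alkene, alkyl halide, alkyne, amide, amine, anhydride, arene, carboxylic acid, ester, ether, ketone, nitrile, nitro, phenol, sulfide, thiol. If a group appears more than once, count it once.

Reading the structure from left to right:
  CH(CH2SH): pendant –CH2SH → thiol.
  CH(CN): pendant –C≡N: nitrile.
  CH(OCOCH3): pendant –OC(=O)CH3: an acyloxy group → ester.
  CH(COCH3): pendant –COCH3: carbonyl C bonded to two carbons → ketone.
  CH2NHCH2: C–N–C with sp³ carbons and no adjacent C=O → amine (secondary).
  CN: –C≡N: carbon triple-bonded to nitrogen → nitrile.
Distinct types present: amine, ester, ketone, nitrile, thiol.

5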